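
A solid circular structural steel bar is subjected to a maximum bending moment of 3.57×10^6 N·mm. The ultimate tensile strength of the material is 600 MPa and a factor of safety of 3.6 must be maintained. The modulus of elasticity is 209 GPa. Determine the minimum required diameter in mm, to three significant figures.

d = 60.2 mm

σ_allow = 600/3.6 = 166.7 MPa.
For a solid circular section σ = 32M/(πd³), so d³ = 32M/(π σ_allow) = 32×3570000/(π×166.7) = 218200 mm³.
d = 60.20 mm.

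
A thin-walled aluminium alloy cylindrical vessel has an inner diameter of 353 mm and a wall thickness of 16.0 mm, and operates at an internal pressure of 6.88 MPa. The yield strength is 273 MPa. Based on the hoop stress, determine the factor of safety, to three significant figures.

σ_h = pD/(2t) = 6.88×353/(2×16.0) = 75.89 MPa.
n = 273/75.89 = 3.597.

n = 3.60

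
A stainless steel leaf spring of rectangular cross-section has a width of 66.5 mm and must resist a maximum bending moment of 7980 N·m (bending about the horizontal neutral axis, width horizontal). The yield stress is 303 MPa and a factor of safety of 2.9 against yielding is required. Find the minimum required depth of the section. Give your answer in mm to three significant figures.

h = 83.0 mm

σ_allow = 303/2.9 = 104.5 MPa.
For a rectangular section σ = 6M/(bh²), so h² = 6M/(b σ_allow) = 6×7980000/(66.5×104.5) = 6891 mm².
h = 83.01 mm.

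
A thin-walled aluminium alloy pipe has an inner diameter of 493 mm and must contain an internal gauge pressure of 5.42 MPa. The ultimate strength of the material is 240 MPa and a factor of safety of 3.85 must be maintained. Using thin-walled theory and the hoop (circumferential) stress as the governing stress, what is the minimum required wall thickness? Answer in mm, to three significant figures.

t = 21.4 mm

σ_allow = 240/3.85 = 62.34 MPa.
Hoop stress σ_h = pD/(2t), so t = pD/(2σ_allow) = 5.42×493/(2×62.34) = 21.43 mm.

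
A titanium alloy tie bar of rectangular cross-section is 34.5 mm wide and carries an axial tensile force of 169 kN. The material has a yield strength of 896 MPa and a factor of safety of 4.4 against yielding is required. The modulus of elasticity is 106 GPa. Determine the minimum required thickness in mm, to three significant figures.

t = 24.1 mm

σ_allow = 896/4.4 = 203.6 MPa.
Required area A = F/σ_allow = 169000/203.6 = 829.9 mm².
t = A/w = 829.9/34.5 = 24.06 mm.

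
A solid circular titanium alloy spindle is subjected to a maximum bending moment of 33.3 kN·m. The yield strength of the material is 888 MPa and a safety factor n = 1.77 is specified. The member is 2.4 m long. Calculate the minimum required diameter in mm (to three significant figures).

σ_allow = 888/1.77 = 501.7 MPa.
For a solid circular section σ = 32M/(πd³), so d³ = 32M/(π σ_allow) = 32×3.3300×10^7/(π×501.7) = 676100 mm³.
d = 87.77 mm.

d = 87.8 mm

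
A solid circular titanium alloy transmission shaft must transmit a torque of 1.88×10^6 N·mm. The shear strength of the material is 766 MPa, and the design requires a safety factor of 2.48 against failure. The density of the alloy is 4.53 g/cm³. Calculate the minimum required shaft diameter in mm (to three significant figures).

Allowable shear stress τ_allow = 766/2.48 = 308.9 MPa.
For a solid shaft τ = 16T/(πd³), so d³ = 16T/(π τ_allow) = 16×1880000/(π×308.9) = 31000 mm³.
d = (31000)^(1/3) = 31.41 mm.

d = 31.4 mm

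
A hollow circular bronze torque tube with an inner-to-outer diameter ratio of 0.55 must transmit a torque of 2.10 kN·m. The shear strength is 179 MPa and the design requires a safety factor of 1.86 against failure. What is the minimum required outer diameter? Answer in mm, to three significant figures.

τ_allow = 179/1.86 = 96.24 MPa.
For a hollow shaft τ = 16T/[πd_o³(1−k⁴)] with k = 0.55, so 1−k⁴ = 0.9085.
d_o³ = 16T/[π τ_allow (1−k⁴)] = 16×2100000/(π×96.24×0.9085) = 122300 mm³.
d_o = 49.64 mm.

d_o = 49.6 mm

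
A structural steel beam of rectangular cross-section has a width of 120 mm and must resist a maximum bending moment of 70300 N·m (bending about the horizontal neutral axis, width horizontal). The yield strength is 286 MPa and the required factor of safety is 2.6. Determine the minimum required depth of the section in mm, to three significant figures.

h = 179 mm

σ_allow = 286/2.6 = 110.0 MPa.
For a rectangular section σ = 6M/(bh²), so h² = 6M/(b σ_allow) = 6×7.0300×10^7/(120×110.0) = 31950 mm².
h = 178.8 mm.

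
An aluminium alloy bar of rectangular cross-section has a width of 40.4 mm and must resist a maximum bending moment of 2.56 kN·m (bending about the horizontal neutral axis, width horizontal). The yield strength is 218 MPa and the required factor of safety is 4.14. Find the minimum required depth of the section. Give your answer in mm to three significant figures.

h = 85.0 mm

σ_allow = 218/4.14 = 52.66 MPa.
For a rectangular section σ = 6M/(bh²), so h² = 6M/(b σ_allow) = 6×2560000/(40.4×52.66) = 7220 mm².
h = 84.97 mm.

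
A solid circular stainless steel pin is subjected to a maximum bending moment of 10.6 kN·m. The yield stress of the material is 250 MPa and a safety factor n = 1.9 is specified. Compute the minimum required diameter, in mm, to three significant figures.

d = 93.6 mm

σ_allow = 250/1.9 = 131.6 MPa.
For a solid circular section σ = 32M/(πd³), so d³ = 32M/(π σ_allow) = 32×1.0600×10^7/(π×131.6) = 820600 mm³.
d = 93.62 mm.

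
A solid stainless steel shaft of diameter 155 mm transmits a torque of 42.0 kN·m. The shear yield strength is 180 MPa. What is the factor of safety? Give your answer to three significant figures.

n = 3.13

τ = 16T/(πd³) = 16×4.2000×10^7/(π×155³) = 57.44 MPa.
n = τ_limit/τ = 180/57.44 = 3.134.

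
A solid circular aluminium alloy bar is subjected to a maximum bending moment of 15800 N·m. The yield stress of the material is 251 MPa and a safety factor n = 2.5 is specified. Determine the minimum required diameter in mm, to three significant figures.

σ_allow = 251/2.5 = 100.4 MPa.
For a solid circular section σ = 32M/(πd³), so d³ = 32M/(π σ_allow) = 32×1.5800×10^7/(π×100.4) = 1.603×10^6 mm³.
d = 117.0 mm.

d = 117 mm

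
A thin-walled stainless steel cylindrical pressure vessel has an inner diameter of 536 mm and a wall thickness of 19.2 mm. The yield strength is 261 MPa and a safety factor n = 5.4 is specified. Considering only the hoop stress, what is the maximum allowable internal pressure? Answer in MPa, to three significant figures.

σ_allow = 261/5.4 = 48.33 MPa.
σ_h = pD/(2t) → p_allow = 2σ_allow t/D = 2×48.33×19.2/536 = 3.463 MPa.

p_allow = 3.46 MPa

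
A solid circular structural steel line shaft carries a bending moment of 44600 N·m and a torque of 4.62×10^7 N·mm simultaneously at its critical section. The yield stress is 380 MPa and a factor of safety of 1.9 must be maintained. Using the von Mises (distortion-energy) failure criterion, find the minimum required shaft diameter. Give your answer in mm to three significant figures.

σ_allow = σ_y/n = 380/1.9 = 200.0 MPa.
For a solid shaft σ_b = 32M/(πd³) and τ = 16T/(πd³), so the von Mises stress is σ' = (16/πd³)·√(4M²+3T²).
√(4M²+3T²) = √(4×(4.460×10^7)² + 3×(4.620×10^7)²) = 1.198×10^8 N·mm.
d³ = 16×1.198×10^8/(π×200.0) = 3.052×10^6 mm³.
d = 145.0 mm.

d = 145 mm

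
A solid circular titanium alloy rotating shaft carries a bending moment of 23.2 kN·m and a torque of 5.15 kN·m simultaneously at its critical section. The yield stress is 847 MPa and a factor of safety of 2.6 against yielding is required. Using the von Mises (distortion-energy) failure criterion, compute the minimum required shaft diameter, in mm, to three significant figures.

σ_allow = σ_y/n = 847/2.6 = 325.8 MPa.
For a solid shaft σ_b = 32M/(πd³) and τ = 16T/(πd³), so the von Mises stress is σ' = (16/πd³)·√(4M²+3T²).
√(4M²+3T²) = √(4×(2.320×10^7)² + 3×(5.150×10^6)²) = 4.725×10^7 N·mm.
d³ = 16×4.725×10^7/(π×325.8) = 738700 mm³.
d = 90.40 mm.

d = 90.4 mm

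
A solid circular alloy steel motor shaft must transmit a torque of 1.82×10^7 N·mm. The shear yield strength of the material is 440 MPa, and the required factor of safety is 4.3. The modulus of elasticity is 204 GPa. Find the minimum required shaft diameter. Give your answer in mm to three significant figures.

Allowable shear stress τ_allow = 440/4.3 = 102.3 MPa.
For a solid shaft τ = 16T/(πd³), so d³ = 16T/(π τ_allow) = 16×1.8200×10^7/(π×102.3) = 905900 mm³.
d = (905900)^(1/3) = 96.76 mm.

d = 96.8 mm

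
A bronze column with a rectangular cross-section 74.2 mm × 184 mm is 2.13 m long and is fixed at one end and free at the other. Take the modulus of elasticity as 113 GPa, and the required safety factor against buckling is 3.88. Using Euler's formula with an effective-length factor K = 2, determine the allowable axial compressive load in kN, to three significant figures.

Buckling occurs about the weak axis: I_min = h·b³/12 = 184×74.2³/12 = 6.264×10^6 mm⁴ (b = 74.2 mm is the smaller dimension).
Effective length L_e = KL = 2×2.13 m = 4260 mm.
Euler critical load P_cr = π²EI/L_e² = π²×113000×6.264×10^6/4260² = 385000 N.
P_allow = P_cr/n = 385000/3.88 = 99210 N.

P_allow = 99.2 kN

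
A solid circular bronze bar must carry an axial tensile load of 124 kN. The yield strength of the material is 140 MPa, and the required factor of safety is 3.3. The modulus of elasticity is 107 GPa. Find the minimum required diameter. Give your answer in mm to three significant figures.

Allowable stress σ_allow = 140/3.3 = 42.42 MPa.
Required area A = F/σ_allow = 124000/42.42 = 2923 mm².
A = πd²/4 → d = √(4A/π) = 61.00 mm.

d = 61.0 mm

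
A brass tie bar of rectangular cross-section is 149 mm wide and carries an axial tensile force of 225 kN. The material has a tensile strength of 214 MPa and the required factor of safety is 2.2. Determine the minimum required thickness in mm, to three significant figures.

t = 15.5 mm

σ_allow = 214/2.2 = 97.27 MPa.
Required area A = F/σ_allow = 225000/97.27 = 2313 mm².
t = A/w = 2313/149 = 15.52 mm.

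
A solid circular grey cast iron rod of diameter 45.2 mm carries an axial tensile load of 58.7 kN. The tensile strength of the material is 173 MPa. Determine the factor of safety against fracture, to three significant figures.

n = 4.73

A = πd²/4 = 1605 mm².
σ = F/A = 58700/1605 = 36.58 MPa.
n = 173/36.58 = 4.729.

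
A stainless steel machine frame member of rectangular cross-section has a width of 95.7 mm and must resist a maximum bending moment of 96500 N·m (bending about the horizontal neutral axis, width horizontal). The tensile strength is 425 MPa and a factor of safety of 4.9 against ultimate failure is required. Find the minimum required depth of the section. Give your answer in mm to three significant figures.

h = 264 mm

σ_allow = 425/4.9 = 86.73 MPa.
For a rectangular section σ = 6M/(bh²), so h² = 6M/(b σ_allow) = 6×9.6500×10^7/(95.7×86.73) = 69750 mm².
h = 264.1 mm.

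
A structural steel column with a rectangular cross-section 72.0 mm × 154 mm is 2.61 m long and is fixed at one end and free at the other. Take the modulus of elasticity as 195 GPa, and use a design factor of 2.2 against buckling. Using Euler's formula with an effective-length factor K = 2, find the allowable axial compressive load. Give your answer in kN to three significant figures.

P_allow = 154 kN

Buckling occurs about the weak axis: I_min = h·b³/12 = 154×72.0³/12 = 4.790×10^6 mm⁴ (b = 72.0 mm is the smaller dimension).
Effective length L_e = KL = 2×2.61 m = 5220 mm.
Euler critical load P_cr = π²EI/L_e² = π²×195000×4.790×10^6/5220² = 338300 N.
P_allow = P_cr/n = 338300/2.2 = 153800 N.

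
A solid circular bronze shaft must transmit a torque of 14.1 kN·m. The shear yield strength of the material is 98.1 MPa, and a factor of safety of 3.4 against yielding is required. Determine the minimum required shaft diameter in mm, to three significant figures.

d = 136 mm

Allowable shear stress τ_allow = 98.1/3.4 = 28.85 MPa.
For a solid shaft τ = 16T/(πd³), so d³ = 16T/(π τ_allow) = 16×1.4100×10^7/(π×28.85) = 2.489×10^6 mm³.
d = (2.489×10^6)^(1/3) = 135.5 mm.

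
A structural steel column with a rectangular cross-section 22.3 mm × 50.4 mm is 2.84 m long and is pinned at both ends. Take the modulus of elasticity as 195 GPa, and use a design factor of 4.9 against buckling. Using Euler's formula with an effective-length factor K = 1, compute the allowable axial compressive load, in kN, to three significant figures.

P_allow = 2.27 kN

Buckling occurs about the weak axis: I_min = h·b³/12 = 50.4×22.3³/12 = 46580 mm⁴ (b = 22.3 mm is the smaller dimension).
Effective length L_e = KL = 1×2.84 m = 2840 mm.
Euler critical load P_cr = π²EI/L_e² = π²×195000×46580/2840² = 11110 N.
P_allow = P_cr/n = 11110/4.9 = 2268 N.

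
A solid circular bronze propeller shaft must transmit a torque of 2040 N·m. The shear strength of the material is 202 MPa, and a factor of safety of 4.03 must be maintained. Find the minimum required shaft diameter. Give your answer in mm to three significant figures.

Allowable shear stress τ_allow = 202/4.03 = 50.12 MPa.
For a solid shaft τ = 16T/(πd³), so d³ = 16T/(π τ_allow) = 16×2040000/(π×50.12) = 207300 mm³.
d = (207300)^(1/3) = 59.18 mm.

d = 59.2 mm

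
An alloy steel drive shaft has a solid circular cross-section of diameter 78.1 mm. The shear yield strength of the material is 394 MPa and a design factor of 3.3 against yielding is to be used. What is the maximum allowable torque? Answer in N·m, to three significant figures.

T_allow = 11200 N·m

τ_allow = 394/3.3 = 119.4 MPa.
For a solid shaft T_allow = τ_allow·πd³/16; πd³/16 = π×78.1³/16 = 93540 mm³.
T_allow = 119.4×93540 = 1.117×10^7 N·mm = 11170 N·m.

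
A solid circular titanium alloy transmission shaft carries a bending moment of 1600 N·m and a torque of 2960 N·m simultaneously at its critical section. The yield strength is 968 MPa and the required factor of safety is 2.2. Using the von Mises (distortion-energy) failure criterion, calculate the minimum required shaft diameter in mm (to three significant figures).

d = 41.2 mm

σ_allow = σ_y/n = 968/2.2 = 440.0 MPa.
For a solid shaft σ_b = 32M/(πd³) and τ = 16T/(πd³), so the von Mises stress is σ' = (16/πd³)·√(4M²+3T²).
√(4M²+3T²) = √(4×(1.600×10^6)² + 3×(2.960×10^6)²) = 6.044×10^6 N·mm.
d³ = 16×6.044×10^6/(π×440.0) = 69950 mm³.
d = 41.20 mm.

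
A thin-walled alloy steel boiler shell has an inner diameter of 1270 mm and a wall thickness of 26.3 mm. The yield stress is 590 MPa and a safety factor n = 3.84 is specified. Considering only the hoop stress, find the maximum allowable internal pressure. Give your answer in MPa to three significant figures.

p_allow = 6.36 MPa

σ_allow = 590/3.84 = 153.6 MPa.
σ_h = pD/(2t) → p_allow = 2σ_allow t/D = 2×153.6×26.3/1270 = 6.364 MPa.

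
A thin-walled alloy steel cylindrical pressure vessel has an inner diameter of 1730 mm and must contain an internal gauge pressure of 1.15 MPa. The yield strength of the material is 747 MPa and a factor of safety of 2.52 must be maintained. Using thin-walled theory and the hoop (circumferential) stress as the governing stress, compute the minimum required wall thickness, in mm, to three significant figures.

σ_allow = 747/2.52 = 296.4 MPa.
Hoop stress σ_h = pD/(2t), so t = pD/(2σ_allow) = 1.15×1730/(2×296.4) = 3.356 mm.

t = 3.36 mm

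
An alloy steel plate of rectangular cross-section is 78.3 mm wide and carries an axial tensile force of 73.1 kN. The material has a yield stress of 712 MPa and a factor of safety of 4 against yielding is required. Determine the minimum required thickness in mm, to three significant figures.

σ_allow = 712/4 = 178.0 MPa.
Required area A = F/σ_allow = 73100/178.0 = 410.7 mm².
t = A/w = 410.7/78.3 = 5.245 mm.

t = 5.24 mm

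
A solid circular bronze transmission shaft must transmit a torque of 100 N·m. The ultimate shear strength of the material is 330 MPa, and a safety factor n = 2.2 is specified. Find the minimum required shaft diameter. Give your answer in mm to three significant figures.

d = 15.0 mm

Allowable shear stress τ_allow = 330/2.2 = 150.0 MPa.
For a solid shaft τ = 16T/(πd³), so d³ = 16T/(π τ_allow) = 16×100000/(π×150.0) = 3395 mm³.
d = (3395)^(1/3) = 15.03 mm.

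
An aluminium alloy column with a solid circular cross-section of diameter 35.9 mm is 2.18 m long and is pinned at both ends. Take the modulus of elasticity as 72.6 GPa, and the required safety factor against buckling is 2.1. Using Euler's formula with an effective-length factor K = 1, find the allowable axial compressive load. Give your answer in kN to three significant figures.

I = πd⁴/64 = π×35.9⁴/64 = 81540 mm⁴.
Effective length L_e = KL = 1×2.18 m = 2180 mm.
Euler critical load P_cr = π²EI/L_e² = π²×72600×81540/2180² = 12290 N.
P_allow = P_cr/n = 12290/2.1 = 5854 N.

P_allow = 5.85 kN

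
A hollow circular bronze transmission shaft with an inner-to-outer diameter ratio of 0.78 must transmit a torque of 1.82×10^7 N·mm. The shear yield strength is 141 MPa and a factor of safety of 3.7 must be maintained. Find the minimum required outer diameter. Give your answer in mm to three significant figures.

d_o = 157 mm

τ_allow = 141/3.7 = 38.11 MPa.
For a hollow shaft τ = 16T/[πd_o³(1−k⁴)] with k = 0.78, so 1−k⁴ = 0.6298.
d_o³ = 16T/[π τ_allow (1−k⁴)] = 16×1.8200×10^7/(π×38.11×0.6298) = 3.862×10^6 mm³.
d_o = 156.9 mm.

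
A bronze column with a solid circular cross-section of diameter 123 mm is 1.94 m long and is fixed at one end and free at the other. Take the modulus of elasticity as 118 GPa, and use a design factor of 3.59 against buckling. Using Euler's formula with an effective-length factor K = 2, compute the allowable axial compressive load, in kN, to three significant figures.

I = πd⁴/64 = π×123⁴/64 = 1.124×10^7 mm⁴.
Effective length L_e = KL = 2×1.94 m = 3880 mm.
Euler critical load P_cr = π²EI/L_e² = π²×118000×1.124×10^7/3880² = 869200 N.
P_allow = P_cr/n = 869200/3.59 = 242100 N.

P_allow = 242 kN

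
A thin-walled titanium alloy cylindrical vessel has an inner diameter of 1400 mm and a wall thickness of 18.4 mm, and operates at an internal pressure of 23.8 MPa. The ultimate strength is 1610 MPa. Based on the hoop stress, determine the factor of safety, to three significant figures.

n = 1.78

σ_h = pD/(2t) = 23.8×1400/(2×18.4) = 905.4 MPa.
n = 1610/905.4 = 1.778.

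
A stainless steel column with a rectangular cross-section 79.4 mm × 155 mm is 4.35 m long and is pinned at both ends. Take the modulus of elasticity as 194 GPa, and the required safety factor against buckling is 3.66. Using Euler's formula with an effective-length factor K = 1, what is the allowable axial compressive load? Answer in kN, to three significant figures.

P_allow = 179 kN

Buckling occurs about the weak axis: I_min = h·b³/12 = 155×79.4³/12 = 6.466×10^6 mm⁴ (b = 79.4 mm is the smaller dimension).
Effective length L_e = KL = 1×4.35 m = 4350 mm.
Euler critical load P_cr = π²EI/L_e² = π²×194000×6.466×10^6/4350² = 654200 N.
P_allow = P_cr/n = 654200/3.66 = 178800 N.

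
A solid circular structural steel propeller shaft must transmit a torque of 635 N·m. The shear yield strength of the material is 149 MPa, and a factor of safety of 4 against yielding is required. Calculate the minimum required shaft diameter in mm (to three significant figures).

Allowable shear stress τ_allow = 149/4 = 37.25 MPa.
For a solid shaft τ = 16T/(πd³), so d³ = 16T/(π τ_allow) = 16×635000/(π×37.25) = 86820 mm³.
d = (86820)^(1/3) = 44.28 mm.

d = 44.3 mm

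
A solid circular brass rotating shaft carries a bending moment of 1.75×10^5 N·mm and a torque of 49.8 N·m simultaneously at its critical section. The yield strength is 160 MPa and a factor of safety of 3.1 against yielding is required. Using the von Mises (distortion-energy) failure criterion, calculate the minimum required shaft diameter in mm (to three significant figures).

d = 32.9 mm

σ_allow = σ_y/n = 160/3.1 = 51.61 MPa.
For a solid shaft σ_b = 32M/(πd³) and τ = 16T/(πd³), so the von Mises stress is σ' = (16/πd³)·√(4M²+3T²).
√(4M²+3T²) = √(4×(175000)² + 3×(49800)²) = 360500 N·mm.
d³ = 16×360500/(π×51.61) = 35570 mm³.
d = 32.89 mm.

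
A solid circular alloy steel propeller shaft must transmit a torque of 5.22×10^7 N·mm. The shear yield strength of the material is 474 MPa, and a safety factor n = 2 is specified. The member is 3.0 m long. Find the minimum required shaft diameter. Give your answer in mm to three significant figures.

d = 104 mm

Allowable shear stress τ_allow = 474/2 = 237.0 MPa.
For a solid shaft τ = 16T/(πd³), so d³ = 16T/(π τ_allow) = 16×5.2200×10^7/(π×237.0) = 1.122×10^6 mm³.
d = (1.122×10^6)^(1/3) = 103.9 mm.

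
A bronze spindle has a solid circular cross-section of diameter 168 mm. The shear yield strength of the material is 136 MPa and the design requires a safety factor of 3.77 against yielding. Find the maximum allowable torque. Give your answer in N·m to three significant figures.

T_allow = 33600 N·m

τ_allow = 136/3.77 = 36.07 MPa.
For a solid shaft T_allow = τ_allow·πd³/16; πd³/16 = π×168³/16 = 931000 mm³.
T_allow = 36.07×931000 = 3.359×10^7 N·mm = 33590 N·m.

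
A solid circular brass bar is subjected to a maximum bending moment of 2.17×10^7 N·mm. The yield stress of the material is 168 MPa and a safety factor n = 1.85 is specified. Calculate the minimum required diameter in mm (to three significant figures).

d = 135 mm

σ_allow = 168/1.85 = 90.81 MPa.
For a solid circular section σ = 32M/(πd³), so d³ = 32M/(π σ_allow) = 32×2.1700×10^7/(π×90.81) = 2.434×10^6 mm³.
d = 134.5 mm.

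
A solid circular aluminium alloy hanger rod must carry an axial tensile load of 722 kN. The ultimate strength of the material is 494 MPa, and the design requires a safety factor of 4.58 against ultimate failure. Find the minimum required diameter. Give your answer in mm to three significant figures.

Allowable stress σ_allow = 494/4.58 = 107.9 MPa.
Required area A = F/σ_allow = 722000/107.9 = 6694 mm².
A = πd²/4 → d = √(4A/π) = 92.32 mm.

d = 92.3 mm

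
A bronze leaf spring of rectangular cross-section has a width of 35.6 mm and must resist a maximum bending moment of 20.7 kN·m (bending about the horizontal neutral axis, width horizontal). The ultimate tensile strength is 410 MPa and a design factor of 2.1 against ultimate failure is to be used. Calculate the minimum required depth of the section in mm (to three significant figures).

h = 134 mm

σ_allow = 410/2.1 = 195.2 MPa.
For a rectangular section σ = 6M/(bh²), so h² = 6M/(b σ_allow) = 6×2.0700×10^7/(35.6×195.2) = 17870 mm².
h = 133.7 mm.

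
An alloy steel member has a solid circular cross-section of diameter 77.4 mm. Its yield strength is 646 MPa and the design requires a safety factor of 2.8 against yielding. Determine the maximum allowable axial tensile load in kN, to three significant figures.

F_allow = 1090 kN

σ_allow = 646/2.8 = 230.7 MPa.
A = πd²/4 = π×77.4²/4 = 4705 mm².
F_allow = σ_allow × A = 230.7×4705 = 1.086×10^6 N.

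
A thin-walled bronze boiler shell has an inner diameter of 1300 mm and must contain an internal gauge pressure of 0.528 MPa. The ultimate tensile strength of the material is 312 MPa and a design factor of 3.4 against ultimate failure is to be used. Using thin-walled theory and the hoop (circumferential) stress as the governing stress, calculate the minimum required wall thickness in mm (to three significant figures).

σ_allow = 312/3.4 = 91.76 MPa.
Hoop stress σ_h = pD/(2t), so t = pD/(2σ_allow) = 0.528×1300/(2×91.76) = 3.740 mm.

t = 3.74 mm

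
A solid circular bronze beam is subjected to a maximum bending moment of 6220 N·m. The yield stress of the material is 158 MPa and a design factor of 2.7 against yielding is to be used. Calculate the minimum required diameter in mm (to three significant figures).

d = 103 mm

σ_allow = 158/2.7 = 58.52 MPa.
For a solid circular section σ = 32M/(πd³), so d³ = 32M/(π σ_allow) = 32×6220000/(π×58.52) = 1.083×10^6 mm³.
d = 102.7 mm.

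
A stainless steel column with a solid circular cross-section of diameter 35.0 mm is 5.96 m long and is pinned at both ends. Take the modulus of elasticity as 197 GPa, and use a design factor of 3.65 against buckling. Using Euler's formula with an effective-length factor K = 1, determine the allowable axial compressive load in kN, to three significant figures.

P_allow = 1.10 kN

I = πd⁴/64 = π×35.0⁴/64 = 73660 mm⁴.
Effective length L_e = KL = 1×5.96 m = 5960 mm.
Euler critical load P_cr = π²EI/L_e² = π²×197000×73660/5960² = 4032 N.
P_allow = P_cr/n = 4032/3.65 = 1105 N.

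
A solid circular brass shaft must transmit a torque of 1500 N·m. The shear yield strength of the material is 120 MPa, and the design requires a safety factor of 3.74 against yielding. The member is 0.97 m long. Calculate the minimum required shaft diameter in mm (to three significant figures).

Allowable shear stress τ_allow = 120/3.74 = 32.09 MPa.
For a solid shaft τ = 16T/(πd³), so d³ = 16T/(π τ_allow) = 16×1500000/(π×32.09) = 238100 mm³.
d = (238100)^(1/3) = 61.98 mm.

d = 62.0 mm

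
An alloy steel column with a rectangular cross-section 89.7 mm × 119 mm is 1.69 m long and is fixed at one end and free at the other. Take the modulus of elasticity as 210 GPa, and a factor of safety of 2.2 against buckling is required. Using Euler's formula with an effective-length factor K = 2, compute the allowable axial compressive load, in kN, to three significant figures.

Buckling occurs about the weak axis: I_min = h·b³/12 = 119×89.7³/12 = 7.157×10^6 mm⁴ (b = 89.7 mm is the smaller dimension).
Effective length L_e = KL = 2×1.69 m = 3380 mm.
Euler critical load P_cr = π²EI/L_e² = π²×210000×7.157×10^6/3380² = 1.298×10^6 N.
P_allow = P_cr/n = 1.298×10^6/2.2 = 590200 N.

P_allow = 590 kN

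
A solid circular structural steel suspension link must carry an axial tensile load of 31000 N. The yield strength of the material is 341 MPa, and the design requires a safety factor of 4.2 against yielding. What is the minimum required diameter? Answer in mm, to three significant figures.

d = 22.0 mm

Allowable stress σ_allow = 341/4.2 = 81.19 MPa.
Required area A = F/σ_allow = 31000/81.19 = 381.8 mm².
A = πd²/4 → d = √(4A/π) = 22.05 mm.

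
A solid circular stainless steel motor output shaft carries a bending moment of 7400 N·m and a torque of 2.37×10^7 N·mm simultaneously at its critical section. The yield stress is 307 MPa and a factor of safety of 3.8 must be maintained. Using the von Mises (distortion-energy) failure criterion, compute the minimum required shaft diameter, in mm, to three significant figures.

d = 140 mm

σ_allow = σ_y/n = 307/3.8 = 80.79 MPa.
For a solid shaft σ_b = 32M/(πd³) and τ = 16T/(πd³), so the von Mises stress is σ' = (16/πd³)·√(4M²+3T²).
√(4M²+3T²) = √(4×(7.400×10^6)² + 3×(2.370×10^7)²) = 4.364×10^7 N·mm.
d³ = 16×4.364×10^7/(π×80.79) = 2.751×10^6 mm³.
d = 140.1 mm.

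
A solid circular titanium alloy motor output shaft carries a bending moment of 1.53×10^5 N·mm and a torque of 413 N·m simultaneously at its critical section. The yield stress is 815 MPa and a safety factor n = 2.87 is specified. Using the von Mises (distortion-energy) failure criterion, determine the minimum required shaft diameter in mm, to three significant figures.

d = 24.1 mm

σ_allow = σ_y/n = 815/2.87 = 284.0 MPa.
For a solid shaft σ_b = 32M/(πd³) and τ = 16T/(πd³), so the von Mises stress is σ' = (16/πd³)·√(4M²+3T²).
√(4M²+3T²) = √(4×(153000)² + 3×(413000)²) = 778000 N·mm.
d³ = 16×778000/(π×284.0) = 13950 mm³.
d = 24.07 mm.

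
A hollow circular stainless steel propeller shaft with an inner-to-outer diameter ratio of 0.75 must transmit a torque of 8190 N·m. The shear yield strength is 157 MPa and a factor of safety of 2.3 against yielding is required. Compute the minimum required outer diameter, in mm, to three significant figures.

τ_allow = 157/2.3 = 68.26 MPa.
For a hollow shaft τ = 16T/[πd_o³(1−k⁴)] with k = 0.75, so 1−k⁴ = 0.6836.
d_o³ = 16T/[π τ_allow (1−k⁴)] = 16×8190000/(π×68.26×0.6836) = 893900 mm³.
d_o = 96.33 mm.

d_o = 96.3 mm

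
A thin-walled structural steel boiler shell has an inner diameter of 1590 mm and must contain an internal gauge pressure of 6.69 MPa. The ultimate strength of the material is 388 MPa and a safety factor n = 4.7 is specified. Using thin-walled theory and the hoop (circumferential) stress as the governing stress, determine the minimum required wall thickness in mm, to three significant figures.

t = 64.4 mm

σ_allow = 388/4.7 = 82.55 MPa.
Hoop stress σ_h = pD/(2t), so t = pD/(2σ_allow) = 6.69×1590/(2×82.55) = 64.43 mm.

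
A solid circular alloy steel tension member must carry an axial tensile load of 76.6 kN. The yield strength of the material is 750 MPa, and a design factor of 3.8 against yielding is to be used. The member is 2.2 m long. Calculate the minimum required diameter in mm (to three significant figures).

Allowable stress σ_allow = 750/3.8 = 197.4 MPa.
Required area A = F/σ_allow = 76600/197.4 = 388.1 mm².
A = πd²/4 → d = √(4A/π) = 22.23 mm.

d = 22.2 mm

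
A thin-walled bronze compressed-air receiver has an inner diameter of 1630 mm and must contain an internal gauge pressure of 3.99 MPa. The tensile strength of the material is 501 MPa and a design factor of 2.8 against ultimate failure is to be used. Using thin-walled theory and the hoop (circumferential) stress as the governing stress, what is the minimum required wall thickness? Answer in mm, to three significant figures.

t = 18.2 mm

σ_allow = 501/2.8 = 178.9 MPa.
Hoop stress σ_h = pD/(2t), so t = pD/(2σ_allow) = 3.99×1630/(2×178.9) = 18.17 mm.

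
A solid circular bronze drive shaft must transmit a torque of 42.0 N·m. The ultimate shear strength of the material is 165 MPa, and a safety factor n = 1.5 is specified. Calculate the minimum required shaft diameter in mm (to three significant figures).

Allowable shear stress τ_allow = 165/1.5 = 110.0 MPa.
For a solid shaft τ = 16T/(πd³), so d³ = 16T/(π τ_allow) = 16×42000/(π×110.0) = 1945 mm³.
d = (1945)^(1/3) = 12.48 mm.

d = 12.5 mm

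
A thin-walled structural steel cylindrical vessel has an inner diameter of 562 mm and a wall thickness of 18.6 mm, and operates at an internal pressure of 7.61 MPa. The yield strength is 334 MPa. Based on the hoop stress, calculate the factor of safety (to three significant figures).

σ_h = pD/(2t) = 7.61×562/(2×18.6) = 115.0 MPa.
n = 334/115.0 = 2.905.

n = 2.91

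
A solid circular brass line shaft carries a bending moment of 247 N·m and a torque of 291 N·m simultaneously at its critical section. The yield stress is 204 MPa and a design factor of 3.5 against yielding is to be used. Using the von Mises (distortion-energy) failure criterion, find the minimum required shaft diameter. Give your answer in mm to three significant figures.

σ_allow = σ_y/n = 204/3.5 = 58.29 MPa.
For a solid shaft σ_b = 32M/(πd³) and τ = 16T/(πd³), so the von Mises stress is σ' = (16/πd³)·√(4M²+3T²).
√(4M²+3T²) = √(4×(247000)² + 3×(291000)²) = 705700 N·mm.
d³ = 16×705700/(π×58.29) = 61670 mm³.
d = 39.51 mm.

d = 39.5 mm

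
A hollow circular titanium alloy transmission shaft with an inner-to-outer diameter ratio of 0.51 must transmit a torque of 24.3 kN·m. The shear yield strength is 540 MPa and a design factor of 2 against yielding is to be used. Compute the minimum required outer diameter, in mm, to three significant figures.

τ_allow = 540/2 = 270.0 MPa.
For a hollow shaft τ = 16T/[πd_o³(1−k⁴)] with k = 0.51, so 1−k⁴ = 0.9323.
d_o³ = 16T/[π τ_allow (1−k⁴)] = 16×2.4300×10^7/(π×270.0×0.9323) = 491600 mm³.
d_o = 78.92 mm.

d_o = 78.9 mm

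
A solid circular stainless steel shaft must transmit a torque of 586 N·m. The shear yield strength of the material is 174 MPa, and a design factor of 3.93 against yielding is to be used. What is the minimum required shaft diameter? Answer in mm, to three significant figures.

Allowable shear stress τ_allow = 174/3.93 = 44.27 MPa.
For a solid shaft τ = 16T/(πd³), so d³ = 16T/(π τ_allow) = 16×586000/(π×44.27) = 67410 mm³.
d = (67410)^(1/3) = 40.70 mm.

d = 40.7 mm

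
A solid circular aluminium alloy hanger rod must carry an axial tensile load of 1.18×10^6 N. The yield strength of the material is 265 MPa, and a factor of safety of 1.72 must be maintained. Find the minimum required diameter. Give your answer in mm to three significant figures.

Allowable stress σ_allow = 265/1.72 = 154.1 MPa.
Required area A = F/σ_allow = 1180000/154.1 = 7659 mm².
A = πd²/4 → d = √(4A/π) = 98.75 mm.

d = 98.8 mm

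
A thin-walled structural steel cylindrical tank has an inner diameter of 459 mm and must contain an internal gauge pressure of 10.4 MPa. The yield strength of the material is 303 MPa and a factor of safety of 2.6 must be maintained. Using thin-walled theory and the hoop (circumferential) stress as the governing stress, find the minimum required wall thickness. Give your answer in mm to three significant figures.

σ_allow = 303/2.6 = 116.5 MPa.
Hoop stress σ_h = pD/(2t), so t = pD/(2σ_allow) = 10.4×459/(2×116.5) = 20.48 mm.

t = 20.5 mm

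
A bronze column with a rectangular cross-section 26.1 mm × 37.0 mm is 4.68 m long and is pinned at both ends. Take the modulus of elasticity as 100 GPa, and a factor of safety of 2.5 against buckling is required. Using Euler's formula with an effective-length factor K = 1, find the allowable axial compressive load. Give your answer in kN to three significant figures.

Buckling occurs about the weak axis: I_min = h·b³/12 = 37.0×26.1³/12 = 54820 mm⁴ (b = 26.1 mm is the smaller dimension).
Effective length L_e = KL = 1×4.68 m = 4680 mm.
Euler critical load P_cr = π²EI/L_e² = π²×100000×54820/4680² = 2470 N.
P_allow = P_cr/n = 2470/2.5 = 988.1 N.

P_allow = 0.988 kN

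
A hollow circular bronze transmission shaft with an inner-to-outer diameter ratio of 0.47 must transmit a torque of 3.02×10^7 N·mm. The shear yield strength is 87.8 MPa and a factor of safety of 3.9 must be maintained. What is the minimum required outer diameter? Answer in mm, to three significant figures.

d_o = 193 mm

τ_allow = 87.8/3.9 = 22.51 MPa.
For a hollow shaft τ = 16T/[πd_o³(1−k⁴)] with k = 0.47, so 1−k⁴ = 0.9512.
d_o³ = 16T/[π τ_allow (1−k⁴)] = 16×3.0200×10^7/(π×22.51×0.9512) = 7.182×10^6 mm³.
d_o = 192.9 mm.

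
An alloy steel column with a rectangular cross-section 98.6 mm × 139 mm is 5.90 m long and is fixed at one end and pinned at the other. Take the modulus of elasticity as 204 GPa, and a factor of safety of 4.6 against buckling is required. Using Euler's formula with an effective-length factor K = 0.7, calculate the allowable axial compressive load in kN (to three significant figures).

P_allow = 285 kN

Buckling occurs about the weak axis: I_min = h·b³/12 = 139×98.6³/12 = 1.110×10^7 mm⁴ (b = 98.6 mm is the smaller dimension).
Effective length L_e = KL = 0.7×5.90 m = 4130 mm.
Euler critical load P_cr = π²EI/L_e² = π²×204000×1.110×10^7/4130² = 1.311×10^6 N.
P_allow = P_cr/n = 1.311×10^6/4.6 = 284900 N.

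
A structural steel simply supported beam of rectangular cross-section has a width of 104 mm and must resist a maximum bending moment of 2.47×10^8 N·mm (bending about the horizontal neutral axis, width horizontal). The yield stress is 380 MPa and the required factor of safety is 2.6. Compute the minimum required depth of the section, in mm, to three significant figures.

h = 312 mm

σ_allow = 380/2.6 = 146.2 MPa.
For a rectangular section σ = 6M/(bh²), so h² = 6M/(b σ_allow) = 6×2.4700×10^8/(104×146.2) = 97500 mm².
h = 312.2 mm.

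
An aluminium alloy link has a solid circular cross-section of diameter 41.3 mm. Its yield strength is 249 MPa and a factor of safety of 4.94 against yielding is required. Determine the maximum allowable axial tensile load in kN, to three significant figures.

F_allow = 67.5 kN

σ_allow = 249/4.94 = 50.40 MPa.
A = πd²/4 = π×41.3²/4 = 1340 mm².
F_allow = σ_allow × A = 50.40×1340 = 67520 N.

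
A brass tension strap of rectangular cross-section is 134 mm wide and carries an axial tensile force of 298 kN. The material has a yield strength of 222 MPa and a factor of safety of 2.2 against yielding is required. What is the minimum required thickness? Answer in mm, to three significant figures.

σ_allow = 222/2.2 = 100.9 MPa.
Required area A = F/σ_allow = 298000/100.9 = 2953 mm².
t = A/w = 2953/134 = 22.04 mm.

t = 22.0 mm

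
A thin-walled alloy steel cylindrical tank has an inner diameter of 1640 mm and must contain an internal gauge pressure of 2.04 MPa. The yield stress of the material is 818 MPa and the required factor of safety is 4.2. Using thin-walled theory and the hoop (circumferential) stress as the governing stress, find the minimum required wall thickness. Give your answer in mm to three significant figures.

t = 8.59 mm

σ_allow = 818/4.2 = 194.8 MPa.
Hoop stress σ_h = pD/(2t), so t = pD/(2σ_allow) = 2.04×1640/(2×194.8) = 8.589 mm.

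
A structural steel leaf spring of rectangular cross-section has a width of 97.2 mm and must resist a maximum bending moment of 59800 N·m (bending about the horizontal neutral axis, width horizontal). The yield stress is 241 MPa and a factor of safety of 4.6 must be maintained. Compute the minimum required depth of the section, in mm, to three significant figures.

σ_allow = 241/4.6 = 52.39 MPa.
For a rectangular section σ = 6M/(bh²), so h² = 6M/(b σ_allow) = 6×5.9800×10^7/(97.2×52.39) = 70460 mm².
h = 265.4 mm.

h = 265 mm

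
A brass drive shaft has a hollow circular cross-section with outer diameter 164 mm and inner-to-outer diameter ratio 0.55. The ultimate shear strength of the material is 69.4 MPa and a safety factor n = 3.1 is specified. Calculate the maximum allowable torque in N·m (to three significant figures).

T_allow = 17600 N·m

τ_allow = 69.4/3.1 = 22.39 MPa.
For a hollow shaft T_allow = τ_allow·πd_o³(1−k⁴)/16 with 1−k⁴ = 0.9085, so πd_o³(1−k⁴)/16 = 786800 mm³.
T_allow = 22.39×786800 = 1.761×10^7 N·mm = 17610 N·m.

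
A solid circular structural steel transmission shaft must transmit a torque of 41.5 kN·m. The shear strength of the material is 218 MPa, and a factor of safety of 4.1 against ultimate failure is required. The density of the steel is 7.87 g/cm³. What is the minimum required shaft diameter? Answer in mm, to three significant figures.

Allowable shear stress τ_allow = 218/4.1 = 53.17 MPa.
For a solid shaft τ = 16T/(πd³), so d³ = 16T/(π τ_allow) = 16×4.1500×10^7/(π×53.17) = 3.975×10^6 mm³.
d = (3.975×10^6)^(1/3) = 158.4 mm.

d = 158 mm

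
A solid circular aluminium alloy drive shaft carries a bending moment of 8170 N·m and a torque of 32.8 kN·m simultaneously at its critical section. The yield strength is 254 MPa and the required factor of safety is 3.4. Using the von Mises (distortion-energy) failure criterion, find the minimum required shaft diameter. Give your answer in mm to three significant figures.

σ_allow = σ_y/n = 254/3.4 = 74.71 MPa.
For a solid shaft σ_b = 32M/(πd³) and τ = 16T/(πd³), so the von Mises stress is σ' = (16/πd³)·√(4M²+3T²).
√(4M²+3T²) = √(4×(8.170×10^6)² + 3×(3.280×10^7)²) = 5.911×10^7 N·mm.
d³ = 16×5.911×10^7/(π×74.71) = 4.030×10^6 mm³.
d = 159.1 mm.

d = 159 mm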